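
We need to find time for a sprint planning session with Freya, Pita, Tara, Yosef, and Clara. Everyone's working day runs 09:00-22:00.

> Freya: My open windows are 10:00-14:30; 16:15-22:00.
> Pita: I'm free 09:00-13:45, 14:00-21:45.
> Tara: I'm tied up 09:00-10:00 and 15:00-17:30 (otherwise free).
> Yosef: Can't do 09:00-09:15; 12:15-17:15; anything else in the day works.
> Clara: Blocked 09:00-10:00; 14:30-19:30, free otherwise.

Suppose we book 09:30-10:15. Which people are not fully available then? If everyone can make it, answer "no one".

Freya free: 10:00-14:30, 16:15-22:00.
Pita free: 09:00-13:45, 14:00-21:45.
Tara free: 10:00-15:00, 17:30-22:00 (invert busy blocks within the working day).
Yosef free: 09:15-12:15, 17:15-22:00 (invert busy blocks within the working day).
Clara free: 10:00-14:30, 19:30-22:00 (invert busy blocks within the working day).
Freya: not fully free for 09:30-10:15. Pita: free for 09:30-10:15. Tara: not fully free for 09:30-10:15. Yosef: free for 09:30-10:15. Clara: not fully free for 09:30-10:15.

Clara, Freya, Tara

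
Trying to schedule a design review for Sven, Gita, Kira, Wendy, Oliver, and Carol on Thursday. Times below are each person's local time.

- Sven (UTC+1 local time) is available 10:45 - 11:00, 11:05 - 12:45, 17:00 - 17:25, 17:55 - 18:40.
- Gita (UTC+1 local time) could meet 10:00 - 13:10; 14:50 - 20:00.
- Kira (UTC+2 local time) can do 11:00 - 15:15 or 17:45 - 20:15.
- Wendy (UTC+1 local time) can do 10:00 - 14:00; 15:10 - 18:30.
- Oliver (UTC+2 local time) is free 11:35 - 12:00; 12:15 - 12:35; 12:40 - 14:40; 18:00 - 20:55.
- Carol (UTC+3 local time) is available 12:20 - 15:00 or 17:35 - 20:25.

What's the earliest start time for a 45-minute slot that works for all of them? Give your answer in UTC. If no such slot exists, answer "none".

10:40

Sven in UTC: 09:45-10:00, 10:05-11:45, 16:00-16:25, 16:55-17:40 (subtract 1h to convert from UTC+1).
Gita in UTC: 09:00-12:10, 13:50-19:00 (subtract 1h to convert from UTC+1).
Kira in UTC: 09:00-13:15, 15:45-18:15 (subtract 2h to convert from UTC+2).
Wendy in UTC: 09:00-13:00, 14:10-17:30 (subtract 1h to convert from UTC+1).
Oliver in UTC: 09:35-10:00, 10:15-10:35, 10:40-12:40, 16:00-18:55 (subtract 2h to convert from UTC+2).
Carol in UTC: 09:20-12:00, 14:35-17:25 (subtract 3h to convert from UTC+3).
Sven ∩ Gita: 09:45-10:00, 10:05-11:45, 16:00-16:25, 16:55-17:40.
Sven ∩ Gita ∩ Kira: 09:45-10:00, 10:05-11:45, 16:00-16:25, 16:55-17:40.
Sven ∩ Gita ∩ Kira ∩ Wendy: 09:45-10:00, 10:05-11:45, 16:00-16:25, 16:55-17:30.
Sven ∩ Gita ∩ Kira ∩ Wendy ∩ Oliver: 09:45-10:00, 10:15-10:35, 10:40-11:45, 16:00-16:25, 16:55-17:30.
Sven ∩ Gita ∩ Kira ∩ Wendy ∩ Oliver ∩ Carol: 09:45-10:00, 10:15-10:35, 10:40-11:45, 16:00-16:25, 16:55-17:25.
So the common availability across everyone is 09:45-10:00, 10:15-10:35, 10:40-11:45, 16:00-16:25, 16:55-17:25.
The first common window of at least 45 minutes is 10:40-11:45, so the earliest start is 10:40.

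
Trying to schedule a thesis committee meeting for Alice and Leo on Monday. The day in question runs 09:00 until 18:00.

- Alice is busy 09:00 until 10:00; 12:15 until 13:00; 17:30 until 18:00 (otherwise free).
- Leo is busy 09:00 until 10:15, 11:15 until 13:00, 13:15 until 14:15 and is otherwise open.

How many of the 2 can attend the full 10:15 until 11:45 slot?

Alice free: 10:00-12:15, 13:00-17:30 (invert busy blocks within the working day).
Leo free: 10:15-11:15, 13:00-13:15, 14:15-18:00 (invert busy blocks within the working day).
Alice can make the full 10:15-11:45 slot — that's 1.

1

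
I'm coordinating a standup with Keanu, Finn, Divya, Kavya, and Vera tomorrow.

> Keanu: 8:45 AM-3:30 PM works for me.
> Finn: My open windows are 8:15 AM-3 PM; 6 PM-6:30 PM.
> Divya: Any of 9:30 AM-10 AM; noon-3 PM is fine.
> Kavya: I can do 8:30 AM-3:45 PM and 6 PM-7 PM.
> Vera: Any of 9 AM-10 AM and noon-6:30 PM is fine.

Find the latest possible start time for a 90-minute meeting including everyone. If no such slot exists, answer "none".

Keanu ∩ Finn: 08:45-15:00.
Keanu ∩ Finn ∩ Divya: 09:30-10:00, 12:00-15:00.
Keanu ∩ Finn ∩ Divya ∩ Kavya: 09:30-10:00, 12:00-15:00.
Keanu ∩ Finn ∩ Divya ∩ Kavya ∩ Vera: 09:30-10:00, 12:00-15:00.
The last common window of at least 90 minutes is 12:00-15:00; a 90-minute meeting can start as late as 13:30 and still end by 15:00.

13:30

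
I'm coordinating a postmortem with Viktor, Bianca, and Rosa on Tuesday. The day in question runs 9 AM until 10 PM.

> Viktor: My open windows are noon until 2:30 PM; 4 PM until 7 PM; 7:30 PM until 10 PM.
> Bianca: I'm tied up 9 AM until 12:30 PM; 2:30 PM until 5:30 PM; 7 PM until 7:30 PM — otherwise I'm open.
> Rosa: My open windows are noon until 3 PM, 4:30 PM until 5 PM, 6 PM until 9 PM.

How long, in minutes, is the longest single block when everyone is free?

120

Viktor free: 12:00-14:30, 16:00-19:00, 19:30-22:00.
Bianca free: 12:30-14:30, 17:30-19:00, 19:30-22:00 (invert busy blocks within the working day).
Rosa free: 12:00-15:00, 16:30-17:00, 18:00-21:00.
Viktor ∩ Bianca: 12:30-14:30, 17:30-19:00, 19:30-22:00.
Viktor ∩ Bianca ∩ Rosa: 12:30-14:30, 18:00-19:00, 19:30-21:00.
Those are the intersection windows.
The longest is 12:30-14:30 at 120 minutes.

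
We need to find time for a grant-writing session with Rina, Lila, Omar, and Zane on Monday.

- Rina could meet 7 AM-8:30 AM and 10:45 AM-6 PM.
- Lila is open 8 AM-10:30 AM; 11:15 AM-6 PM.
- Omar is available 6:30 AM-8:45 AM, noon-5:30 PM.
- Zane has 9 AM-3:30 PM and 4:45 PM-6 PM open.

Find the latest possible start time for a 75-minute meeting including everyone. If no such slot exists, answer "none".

Rina ∩ Lila: 08:00-08:30, 11:15-18:00.
Rina ∩ Lila ∩ Omar: 08:00-08:30, 12:00-17:30.
Rina ∩ Lila ∩ Omar ∩ Zane: 12:00-15:30, 16:45-17:30.
Those are the intersection windows.
The last common window of at least 75 minutes is 12:00-15:30; a 75-minute meeting can start as late as 14:15 and still end by 15:30.

14:15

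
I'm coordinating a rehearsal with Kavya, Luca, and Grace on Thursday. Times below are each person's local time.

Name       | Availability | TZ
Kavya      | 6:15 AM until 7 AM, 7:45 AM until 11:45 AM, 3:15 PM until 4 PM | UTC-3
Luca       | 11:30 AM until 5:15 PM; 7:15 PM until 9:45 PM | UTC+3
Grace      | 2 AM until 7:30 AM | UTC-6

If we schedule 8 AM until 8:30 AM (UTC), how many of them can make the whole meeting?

1

Kavya in UTC: 09:15-10:00, 10:45-14:45, 18:15-19:00 (add 3h to convert from UTC-3).
Luca in UTC: 08:30-14:15, 16:15-18:45 (subtract 3h to convert from UTC+3).
Grace in UTC: 08:00-13:30 (add 6h to convert from UTC-6).
Grace can make the full 08:00-08:30 slot — that's 1.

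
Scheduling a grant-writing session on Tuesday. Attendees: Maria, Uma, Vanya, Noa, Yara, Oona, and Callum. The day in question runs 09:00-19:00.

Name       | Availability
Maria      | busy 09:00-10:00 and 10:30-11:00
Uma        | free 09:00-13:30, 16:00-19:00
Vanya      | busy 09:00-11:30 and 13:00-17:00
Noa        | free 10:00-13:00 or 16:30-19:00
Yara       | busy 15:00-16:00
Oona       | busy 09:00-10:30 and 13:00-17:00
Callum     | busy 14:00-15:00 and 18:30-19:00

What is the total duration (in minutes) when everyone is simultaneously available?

Maria free: 10:00-10:30, 11:00-19:00 (invert busy blocks within the working day).
Uma free: 09:00-13:30, 16:00-19:00.
Vanya free: 11:30-13:00, 17:00-19:00 (invert busy blocks within the working day).
Noa free: 10:00-13:00, 16:30-19:00.
Yara free: 09:00-15:00, 16:00-19:00 (invert busy blocks within the working day).
Oona free: 10:30-13:00, 17:00-19:00 (invert busy blocks within the working day).
Callum free: 09:00-14:00, 15:00-18:30 (invert busy blocks within the working day).
Maria ∩ Uma: 10:00-10:30, 11:00-13:30, 16:00-19:00.
Maria ∩ Uma ∩ Vanya: 11:30-13:00, 17:00-19:00.
Maria ∩ Uma ∩ Vanya ∩ Noa: 11:30-13:00, 17:00-19:00.
Maria ∩ Uma ∩ Vanya ∩ Noa ∩ Yara: 11:30-13:00, 17:00-19:00.
Maria ∩ Uma ∩ Vanya ∩ Noa ∩ Yara ∩ Oona: 11:30-13:00, 17:00-19:00.
Maria ∩ Uma ∩ Vanya ∩ Noa ∩ Yara ∩ Oona ∩ Callum: 11:30-13:00, 17:00-18:30.
Summing the common windows: 90 + 90 = 180 minutes.

180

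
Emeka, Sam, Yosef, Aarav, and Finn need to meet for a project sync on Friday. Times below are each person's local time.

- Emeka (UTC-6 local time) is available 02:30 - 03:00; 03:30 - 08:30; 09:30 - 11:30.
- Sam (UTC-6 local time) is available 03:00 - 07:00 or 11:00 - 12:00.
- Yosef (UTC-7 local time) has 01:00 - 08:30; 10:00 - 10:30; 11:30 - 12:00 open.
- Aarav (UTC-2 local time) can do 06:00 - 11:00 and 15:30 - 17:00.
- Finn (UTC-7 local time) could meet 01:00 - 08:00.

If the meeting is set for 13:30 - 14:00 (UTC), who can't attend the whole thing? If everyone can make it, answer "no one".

Aarav, Sam

Emeka in UTC: 08:30-09:00, 09:30-14:30, 15:30-17:30 (add 6h to convert from UTC-6).
Sam in UTC: 09:00-13:00, 17:00-18:00 (add 6h to convert from UTC-6).
Yosef in UTC: 08:00-15:30, 17:00-17:30, 18:30-19:00 (add 7h to convert from UTC-7).
Aarav in UTC: 08:00-13:00, 17:30-19:00 (add 2h to convert from UTC-2).
Finn in UTC: 08:00-15:00 (add 7h to convert from UTC-7).
Emeka: free for 13:30-14:00. Sam: not fully free for 13:30-14:00. Yosef: free for 13:30-14:00. Aarav: not fully free for 13:30-14:00. Finn: free for 13:30-14:00.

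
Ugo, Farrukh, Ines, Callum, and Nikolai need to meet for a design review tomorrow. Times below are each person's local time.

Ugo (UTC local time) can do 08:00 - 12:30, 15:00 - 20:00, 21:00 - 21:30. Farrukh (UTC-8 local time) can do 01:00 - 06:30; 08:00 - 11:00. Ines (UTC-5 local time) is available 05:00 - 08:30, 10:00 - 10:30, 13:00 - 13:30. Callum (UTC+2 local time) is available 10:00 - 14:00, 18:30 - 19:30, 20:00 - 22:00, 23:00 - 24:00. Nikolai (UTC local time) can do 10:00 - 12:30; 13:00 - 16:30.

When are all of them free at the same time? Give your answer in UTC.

10:00-12:00

Ugo in UTC: 08:00-12:30, 15:00-20:00, 21:00-21:30.
Farrukh in UTC: 09:00-14:30, 16:00-19:00 (add 8h to convert from UTC-8).
Ines in UTC: 10:00-13:30, 15:00-15:30, 18:00-18:30 (add 5h to convert from UTC-5).
Callum in UTC: 08:00-12:00, 16:30-17:30, 18:00-20:00, 21:00-22:00 (subtract 2h to convert from UTC+2).
Nikolai in UTC: 10:00-12:30, 13:00-16:30.
Ugo ∩ Farrukh: 09:00-12:30, 16:00-19:00.
Ugo ∩ Farrukh ∩ Ines: 10:00-12:30, 18:00-18:30.
Ugo ∩ Farrukh ∩ Ines ∩ Callum: 10:00-12:00, 18:00-18:30.
Ugo ∩ Farrukh ∩ Ines ∩ Callum ∩ Nikolai: 10:00-12:00.
Those are the intersection windows.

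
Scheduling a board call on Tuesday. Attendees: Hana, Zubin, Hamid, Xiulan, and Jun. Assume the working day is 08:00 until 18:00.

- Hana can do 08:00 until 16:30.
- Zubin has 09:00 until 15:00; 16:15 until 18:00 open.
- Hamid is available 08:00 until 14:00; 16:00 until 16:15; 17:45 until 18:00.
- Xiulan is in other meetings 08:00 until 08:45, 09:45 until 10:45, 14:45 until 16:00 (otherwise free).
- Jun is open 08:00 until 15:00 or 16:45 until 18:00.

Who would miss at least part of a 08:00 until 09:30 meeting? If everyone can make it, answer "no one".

Xiulan, Zubin

Hana free: 08:00-16:30.
Zubin free: 09:00-15:00, 16:15-18:00.
Hamid free: 08:00-14:00, 16:00-16:15, 17:45-18:00.
Xiulan free: 08:45-09:45, 10:45-14:45, 16:00-18:00 (invert busy blocks within the working day).
Jun free: 08:00-15:00, 16:45-18:00.
Hana: free for 08:00-09:30. Zubin: not fully free for 08:00-09:30. Hamid: free for 08:00-09:30. Xiulan: not fully free for 08:00-09:30. Jun: free for 08:00-09:30.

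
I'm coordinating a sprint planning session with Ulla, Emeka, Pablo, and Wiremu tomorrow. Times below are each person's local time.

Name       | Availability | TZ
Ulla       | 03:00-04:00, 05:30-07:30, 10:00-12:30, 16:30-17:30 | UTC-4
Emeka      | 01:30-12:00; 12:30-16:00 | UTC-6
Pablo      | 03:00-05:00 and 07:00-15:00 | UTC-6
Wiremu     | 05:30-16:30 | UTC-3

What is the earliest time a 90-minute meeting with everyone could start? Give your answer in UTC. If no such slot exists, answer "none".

09:30

Ulla in UTC: 07:00-08:00, 09:30-11:30, 14:00-16:30, 20:30-21:30 (add 4h to convert from UTC-4).
Emeka in UTC: 07:30-18:00, 18:30-22:00 (add 6h to convert from UTC-6).
Pablo in UTC: 09:00-11:00, 13:00-21:00 (add 6h to convert from UTC-6).
Wiremu in UTC: 08:30-19:30 (add 3h to convert from UTC-3).
Ulla ∩ Emeka: 07:30-08:00, 09:30-11:30, 14:00-16:30, 20:30-21:30.
Ulla ∩ Emeka ∩ Pablo: 09:30-11:00, 14:00-16:30, 20:30-21:00.
Ulla ∩ Emeka ∩ Pablo ∩ Wiremu: 09:30-11:00, 14:00-16:30.
The first common window of at least 90 minutes is 09:30-11:00, so the earliest start is 09:30.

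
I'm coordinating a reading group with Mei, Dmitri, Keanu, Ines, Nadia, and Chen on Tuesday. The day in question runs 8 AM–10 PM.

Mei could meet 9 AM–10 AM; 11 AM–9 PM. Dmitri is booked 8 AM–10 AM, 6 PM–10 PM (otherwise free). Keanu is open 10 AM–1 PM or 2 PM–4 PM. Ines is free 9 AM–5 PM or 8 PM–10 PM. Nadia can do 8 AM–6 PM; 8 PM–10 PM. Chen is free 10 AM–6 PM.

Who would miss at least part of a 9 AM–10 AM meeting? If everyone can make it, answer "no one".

Chen, Dmitri, Keanu

Mei free: 09:00-10:00, 11:00-21:00.
Dmitri free: 10:00-18:00 (invert busy blocks within the working day).
Keanu free: 10:00-13:00, 14:00-16:00.
Ines free: 09:00-17:00, 20:00-22:00.
Nadia free: 08:00-18:00, 20:00-22:00.
Chen free: 10:00-18:00.
Mei: free for 09:00-10:00. Dmitri: not fully free for 09:00-10:00. Keanu: not fully free for 09:00-10:00. Ines: free for 09:00-10:00. Nadia: free for 09:00-10:00. Chen: not fully free for 09:00-10:00.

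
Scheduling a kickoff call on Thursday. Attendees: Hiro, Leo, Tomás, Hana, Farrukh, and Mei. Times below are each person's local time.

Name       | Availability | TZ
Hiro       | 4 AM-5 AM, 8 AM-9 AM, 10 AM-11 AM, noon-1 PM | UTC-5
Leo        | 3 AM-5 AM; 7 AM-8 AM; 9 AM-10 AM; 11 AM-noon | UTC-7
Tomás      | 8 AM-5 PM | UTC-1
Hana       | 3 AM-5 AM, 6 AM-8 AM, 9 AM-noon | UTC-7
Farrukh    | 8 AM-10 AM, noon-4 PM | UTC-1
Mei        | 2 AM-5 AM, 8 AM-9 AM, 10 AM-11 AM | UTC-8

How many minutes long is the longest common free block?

Hiro in UTC: 09:00-10:00, 13:00-14:00, 15:00-16:00, 17:00-18:00 (add 5h to convert from UTC-5).
Leo in UTC: 10:00-12:00, 14:00-15:00, 16:00-17:00, 18:00-19:00 (add 7h to convert from UTC-7).
Tomás in UTC: 09:00-18:00 (add 1h to convert from UTC-1).
Hana in UTC: 10:00-12:00, 13:00-15:00, 16:00-19:00 (add 7h to convert from UTC-7).
Farrukh in UTC: 09:00-11:00, 13:00-17:00 (add 1h to convert from UTC-1).
Mei in UTC: 10:00-13:00, 16:00-17:00, 18:00-19:00 (add 8h to convert from UTC-8).
Hiro ∩ Leo: ∅.
Hiro ∩ Leo ∩ Tomás: ∅.
Hiro ∩ Leo ∩ Tomás ∩ Hana: ∅.
Hiro ∩ Leo ∩ Tomás ∩ Hana ∩ Farrukh: ∅.
Hiro ∩ Leo ∩ Tomás ∩ Hana ∩ Farrukh ∩ Mei: ∅.
There is no time when everyone is free.
No common window exists, so the longest block is 0 minutes.

0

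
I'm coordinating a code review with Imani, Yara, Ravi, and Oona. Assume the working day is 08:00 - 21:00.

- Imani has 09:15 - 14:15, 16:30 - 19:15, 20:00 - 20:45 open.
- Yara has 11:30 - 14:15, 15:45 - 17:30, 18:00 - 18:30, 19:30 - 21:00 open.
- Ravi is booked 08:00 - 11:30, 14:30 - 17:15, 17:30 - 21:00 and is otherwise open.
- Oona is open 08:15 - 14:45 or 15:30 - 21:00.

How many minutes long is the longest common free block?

Imani free: 09:15-14:15, 16:30-19:15, 20:00-20:45.
Yara free: 11:30-14:15, 15:45-17:30, 18:00-18:30, 19:30-21:00.
Ravi free: 11:30-14:30, 17:15-17:30 (invert busy blocks within the working day).
Oona free: 08:15-14:45, 15:30-21:00.
Imani ∩ Yara: 11:30-14:15, 16:30-17:30, 18:00-18:30, 20:00-20:45.
Imani ∩ Yara ∩ Ravi: 11:30-14:15, 17:15-17:30.
Imani ∩ Yara ∩ Ravi ∩ Oona: 11:30-14:15, 17:15-17:30.
The longest is 11:30-14:15 at 165 minutes.

165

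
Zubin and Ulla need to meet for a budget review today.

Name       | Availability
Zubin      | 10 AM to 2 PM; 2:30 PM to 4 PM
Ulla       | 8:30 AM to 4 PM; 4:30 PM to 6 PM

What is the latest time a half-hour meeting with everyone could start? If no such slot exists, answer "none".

Zubin ∩ Ulla: 10:00-14:00, 14:30-16:00.
Those are the intersection windows.
The last common window of at least 30 minutes is 14:30-16:00; a 30-minute meeting can start as late as 15:30 and still end by 16:00.

15:30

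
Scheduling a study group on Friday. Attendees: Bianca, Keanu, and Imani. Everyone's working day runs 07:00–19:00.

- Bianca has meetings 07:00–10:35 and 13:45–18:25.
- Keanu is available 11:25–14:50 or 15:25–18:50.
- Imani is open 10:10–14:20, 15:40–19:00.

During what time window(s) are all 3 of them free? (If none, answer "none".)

Bianca free: 10:35-13:45, 18:25-19:00 (invert busy blocks within the working day).
Keanu free: 11:25-14:50, 15:25-18:50.
Imani free: 10:10-14:20, 15:40-19:00.
Bianca ∩ Keanu: 11:25-13:45, 18:25-18:50.
Bianca ∩ Keanu ∩ Imani: 11:25-13:45, 18:25-18:50.

11:25-13:45, 18:25-18:50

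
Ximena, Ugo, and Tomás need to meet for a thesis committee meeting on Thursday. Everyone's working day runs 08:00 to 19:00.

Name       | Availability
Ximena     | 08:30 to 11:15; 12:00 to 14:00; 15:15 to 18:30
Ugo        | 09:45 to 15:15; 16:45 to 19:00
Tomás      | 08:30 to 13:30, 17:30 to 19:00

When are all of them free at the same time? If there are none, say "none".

09:45-11:15, 12:00-13:30, 17:30-18:30

Ximena ∩ Ugo: 09:45-11:15, 12:00-14:00, 16:45-18:30.
Ximena ∩ Ugo ∩ Tomás: 09:45-11:15, 12:00-13:30, 17:30-18:30.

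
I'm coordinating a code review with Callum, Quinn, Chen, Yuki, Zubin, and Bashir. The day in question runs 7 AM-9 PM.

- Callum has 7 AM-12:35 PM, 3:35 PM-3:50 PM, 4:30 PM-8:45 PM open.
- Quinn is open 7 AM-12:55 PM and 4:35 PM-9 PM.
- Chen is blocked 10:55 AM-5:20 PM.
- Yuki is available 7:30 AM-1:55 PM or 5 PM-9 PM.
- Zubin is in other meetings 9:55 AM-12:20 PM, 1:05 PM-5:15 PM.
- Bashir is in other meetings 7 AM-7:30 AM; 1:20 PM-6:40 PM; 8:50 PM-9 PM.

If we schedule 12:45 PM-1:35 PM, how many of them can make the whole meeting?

Callum free: 07:00-12:35, 15:35-15:50, 16:30-20:45.
Quinn free: 07:00-12:55, 16:35-21:00.
Chen free: 07:00-10:55, 17:20-21:00 (invert busy blocks within the working day).
Yuki free: 07:30-13:55, 17:00-21:00.
Zubin free: 07:00-09:55, 12:20-13:05, 17:15-21:00 (invert busy blocks within the working day).
Bashir free: 07:30-13:20, 18:40-20:50 (invert busy blocks within the working day).
Yuki can make the full 12:45-13:35 slot — that's 1.

1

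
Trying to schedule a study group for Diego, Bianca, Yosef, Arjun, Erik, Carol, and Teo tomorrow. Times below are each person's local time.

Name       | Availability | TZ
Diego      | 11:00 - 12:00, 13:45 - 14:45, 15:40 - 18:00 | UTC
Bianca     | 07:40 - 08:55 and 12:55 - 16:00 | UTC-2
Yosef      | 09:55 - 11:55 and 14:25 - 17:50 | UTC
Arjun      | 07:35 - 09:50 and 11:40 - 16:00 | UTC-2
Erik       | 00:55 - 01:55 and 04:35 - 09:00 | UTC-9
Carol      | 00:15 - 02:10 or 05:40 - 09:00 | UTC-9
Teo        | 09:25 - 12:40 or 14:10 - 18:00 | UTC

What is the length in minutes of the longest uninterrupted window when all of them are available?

Diego in UTC: 11:00-12:00, 13:45-14:45, 15:40-18:00.
Bianca in UTC: 09:40-10:55, 14:55-18:00 (add 2h to convert from UTC-2).
Yosef in UTC: 09:55-11:55, 14:25-17:50.
Arjun in UTC: 09:35-11:50, 13:40-18:00 (add 2h to convert from UTC-2).
Erik in UTC: 09:55-10:55, 13:35-18:00 (add 9h to convert from UTC-9).
Carol in UTC: 09:15-11:10, 14:40-18:00 (add 9h to convert from UTC-9).
Teo in UTC: 09:25-12:40, 14:10-18:00.
Diego ∩ Bianca: 15:40-18:00.
Diego ∩ Bianca ∩ Yosef: 15:40-17:50.
Diego ∩ Bianca ∩ Yosef ∩ Arjun: 15:40-17:50.
Diego ∩ Bianca ∩ Yosef ∩ Arjun ∩ Erik: 15:40-17:50.
Diego ∩ Bianca ∩ Yosef ∩ Arjun ∩ Erik ∩ Carol: 15:40-17:50.
Diego ∩ Bianca ∩ Yosef ∩ Arjun ∩ Erik ∩ Carol ∩ Teo: 15:40-17:50.
Those are the intersection windows.
The longest is 15:40-17:50 at 130 minutes.

130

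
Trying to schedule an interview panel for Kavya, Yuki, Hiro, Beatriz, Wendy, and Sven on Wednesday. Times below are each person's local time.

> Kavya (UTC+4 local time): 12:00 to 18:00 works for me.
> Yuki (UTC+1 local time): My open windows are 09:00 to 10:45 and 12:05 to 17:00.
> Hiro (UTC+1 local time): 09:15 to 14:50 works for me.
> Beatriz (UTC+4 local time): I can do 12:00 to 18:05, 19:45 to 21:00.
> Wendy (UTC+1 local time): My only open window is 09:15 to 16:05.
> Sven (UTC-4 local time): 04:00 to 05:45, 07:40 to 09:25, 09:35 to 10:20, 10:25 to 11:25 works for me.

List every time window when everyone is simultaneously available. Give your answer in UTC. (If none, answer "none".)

08:15-09:45, 11:40-13:25, 13:35-13:50

Kavya in UTC: 08:00-14:00 (subtract 4h to convert from UTC+4).
Yuki in UTC: 08:00-09:45, 11:05-16:00 (subtract 1h to convert from UTC+1).
Hiro in UTC: 08:15-13:50 (subtract 1h to convert from UTC+1).
Beatriz in UTC: 08:00-14:05, 15:45-17:00 (subtract 4h to convert from UTC+4).
Wendy in UTC: 08:15-15:05 (subtract 1h to convert from UTC+1).
Sven in UTC: 08:00-09:45, 11:40-13:25, 13:35-14:20, 14:25-15:25 (add 4h to convert from UTC-4).
Kavya ∩ Yuki: 08:00-09:45, 11:05-14:00.
Kavya ∩ Yuki ∩ Hiro: 08:15-09:45, 11:05-13:50.
Kavya ∩ Yuki ∩ Hiro ∩ Beatriz: 08:15-09:45, 11:05-13:50.
Kavya ∩ Yuki ∩ Hiro ∩ Beatriz ∩ Wendy: 08:15-09:45, 11:05-13:50.
Kavya ∩ Yuki ∩ Hiro ∩ Beatriz ∩ Wendy ∩ Sven: 08:15-09:45, 11:40-13:25, 13:35-13:50.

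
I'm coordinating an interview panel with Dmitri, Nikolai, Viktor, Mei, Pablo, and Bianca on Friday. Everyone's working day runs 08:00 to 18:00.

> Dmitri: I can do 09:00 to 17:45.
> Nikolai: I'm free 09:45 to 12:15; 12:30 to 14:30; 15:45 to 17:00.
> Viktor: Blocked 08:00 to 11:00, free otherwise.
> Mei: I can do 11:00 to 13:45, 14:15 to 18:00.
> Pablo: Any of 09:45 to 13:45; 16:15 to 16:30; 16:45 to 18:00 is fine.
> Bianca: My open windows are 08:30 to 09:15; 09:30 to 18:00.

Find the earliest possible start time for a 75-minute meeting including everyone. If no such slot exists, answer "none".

Dmitri free: 09:00-17:45.
Nikolai free: 09:45-12:15, 12:30-14:30, 15:45-17:00.
Viktor free: 11:00-18:00 (invert busy blocks within the working day).
Mei free: 11:00-13:45, 14:15-18:00.
Pablo free: 09:45-13:45, 16:15-16:30, 16:45-18:00.
Bianca free: 08:30-09:15, 09:30-18:00.
Dmitri ∩ Nikolai: 09:45-12:15, 12:30-14:30, 15:45-17:00.
Dmitri ∩ Nikolai ∩ Viktor: 11:00-12:15, 12:30-14:30, 15:45-17:00.
Dmitri ∩ Nikolai ∩ Viktor ∩ Mei: 11:00-12:15, 12:30-13:45, 14:15-14:30, 15:45-17:00.
Dmitri ∩ Nikolai ∩ Viktor ∩ Mei ∩ Pablo: 11:00-12:15, 12:30-13:45, 16:15-16:30, 16:45-17:00.
Dmitri ∩ Nikolai ∩ Viktor ∩ Mei ∩ Pablo ∩ Bianca: 11:00-12:15, 12:30-13:45, 16:15-16:30, 16:45-17:00.
The first common window of at least 75 minutes is 11:00-12:15, so the earliest start is 11:00.

11:00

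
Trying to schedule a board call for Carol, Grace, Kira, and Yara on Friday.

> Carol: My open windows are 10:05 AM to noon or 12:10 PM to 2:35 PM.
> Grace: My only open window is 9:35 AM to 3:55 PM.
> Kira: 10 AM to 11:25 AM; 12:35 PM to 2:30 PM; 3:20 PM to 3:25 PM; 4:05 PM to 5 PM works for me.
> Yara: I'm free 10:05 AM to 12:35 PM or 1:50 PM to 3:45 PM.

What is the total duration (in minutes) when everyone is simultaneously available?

Carol ∩ Grace: 10:05-12:00, 12:10-14:35.
Carol ∩ Grace ∩ Kira: 10:05-11:25, 12:35-14:30.
Carol ∩ Grace ∩ Kira ∩ Yara: 10:05-11:25, 13:50-14:30.
Those are the intersection windows.
Summing the common windows: 80 + 40 = 120 minutes.

120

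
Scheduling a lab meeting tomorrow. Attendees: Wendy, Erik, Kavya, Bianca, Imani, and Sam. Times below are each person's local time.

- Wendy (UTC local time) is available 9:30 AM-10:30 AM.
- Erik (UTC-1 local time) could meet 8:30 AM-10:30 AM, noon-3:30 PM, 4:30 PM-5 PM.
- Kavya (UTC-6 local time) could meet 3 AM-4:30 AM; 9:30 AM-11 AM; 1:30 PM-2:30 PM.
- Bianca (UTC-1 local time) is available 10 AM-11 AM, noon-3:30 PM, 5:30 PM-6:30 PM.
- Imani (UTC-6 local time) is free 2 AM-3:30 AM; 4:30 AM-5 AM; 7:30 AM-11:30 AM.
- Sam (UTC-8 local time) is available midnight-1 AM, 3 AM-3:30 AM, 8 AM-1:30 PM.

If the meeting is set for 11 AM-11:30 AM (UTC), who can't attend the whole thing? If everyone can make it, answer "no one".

Imani, Kavya, Wendy

Wendy in UTC: 09:30-10:30.
Erik in UTC: 09:30-11:30, 13:00-16:30, 17:30-18:00 (add 1h to convert from UTC-1).
Kavya in UTC: 09:00-10:30, 15:30-17:00, 19:30-20:30 (add 6h to convert from UTC-6).
Bianca in UTC: 11:00-12:00, 13:00-16:30, 18:30-19:30 (add 1h to convert from UTC-1).
Imani in UTC: 08:00-09:30, 10:30-11:00, 13:30-17:30 (add 6h to convert from UTC-6).
Sam in UTC: 08:00-09:00, 11:00-11:30, 16:00-21:30 (add 8h to convert from UTC-8).
Wendy: not fully free for 11:00-11:30. Erik: free for 11:00-11:30. Kavya: not fully free for 11:00-11:30. Bianca: free for 11:00-11:30. Imani: not fully free for 11:00-11:30. Sam: free for 11:00-11:30.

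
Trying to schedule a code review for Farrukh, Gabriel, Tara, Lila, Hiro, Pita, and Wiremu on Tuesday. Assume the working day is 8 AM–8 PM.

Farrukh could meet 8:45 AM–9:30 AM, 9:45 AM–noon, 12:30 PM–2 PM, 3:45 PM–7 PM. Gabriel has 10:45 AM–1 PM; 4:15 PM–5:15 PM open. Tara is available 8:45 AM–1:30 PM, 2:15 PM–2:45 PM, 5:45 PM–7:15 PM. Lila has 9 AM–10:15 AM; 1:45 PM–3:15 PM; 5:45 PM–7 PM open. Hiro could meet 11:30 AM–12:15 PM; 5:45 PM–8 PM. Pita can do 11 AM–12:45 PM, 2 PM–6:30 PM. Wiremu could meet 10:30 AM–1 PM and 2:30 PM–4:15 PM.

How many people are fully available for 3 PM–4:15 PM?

2

Pita and Wiremu can make the full 15:00-16:15 slot — that's 2.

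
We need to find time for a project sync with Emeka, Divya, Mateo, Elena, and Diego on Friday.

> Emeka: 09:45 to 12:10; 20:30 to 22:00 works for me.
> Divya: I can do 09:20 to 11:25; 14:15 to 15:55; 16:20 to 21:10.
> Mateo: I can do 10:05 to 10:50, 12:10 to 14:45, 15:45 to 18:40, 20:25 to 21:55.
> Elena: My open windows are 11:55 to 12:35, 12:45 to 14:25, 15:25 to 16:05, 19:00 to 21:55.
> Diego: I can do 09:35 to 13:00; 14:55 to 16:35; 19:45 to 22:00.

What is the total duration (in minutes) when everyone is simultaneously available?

40

Emeka ∩ Divya: 09:45-11:25, 20:30-21:10.
Emeka ∩ Divya ∩ Mateo: 10:05-10:50, 20:30-21:10.
Emeka ∩ Divya ∩ Mateo ∩ Elena: 20:30-21:10.
Emeka ∩ Divya ∩ Mateo ∩ Elena ∩ Diego: 20:30-21:10.
That's a single block of 40 minutes.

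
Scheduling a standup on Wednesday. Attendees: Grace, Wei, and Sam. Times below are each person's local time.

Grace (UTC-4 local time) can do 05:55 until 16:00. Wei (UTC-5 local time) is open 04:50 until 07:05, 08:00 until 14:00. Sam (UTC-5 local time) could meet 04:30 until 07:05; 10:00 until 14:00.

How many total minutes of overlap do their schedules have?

Grace in UTC: 09:55-20:00 (add 4h to convert from UTC-4).
Wei in UTC: 09:50-12:05, 13:00-19:00 (add 5h to convert from UTC-5).
Sam in UTC: 09:30-12:05, 15:00-19:00 (add 5h to convert from UTC-5).
Grace ∩ Wei: 09:55-12:05, 13:00-19:00.
Grace ∩ Wei ∩ Sam: 09:55-12:05, 15:00-19:00.
Those are the intersection windows.
Summing the common windows: 130 + 240 = 370 minutes.

370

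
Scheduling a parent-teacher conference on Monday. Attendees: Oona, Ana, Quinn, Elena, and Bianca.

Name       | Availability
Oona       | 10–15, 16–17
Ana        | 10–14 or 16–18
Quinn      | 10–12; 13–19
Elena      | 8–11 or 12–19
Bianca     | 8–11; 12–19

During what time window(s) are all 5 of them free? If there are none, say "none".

10:00-11:00, 13:00-14:00, 16:00-17:00

Oona ∩ Ana: 10:00-14:00, 16:00-17:00.
Oona ∩ Ana ∩ Quinn: 10:00-12:00, 13:00-14:00, 16:00-17:00.
Oona ∩ Ana ∩ Quinn ∩ Elena: 10:00-11:00, 13:00-14:00, 16:00-17:00.
Oona ∩ Ana ∩ Quinn ∩ Elena ∩ Bianca: 10:00-11:00, 13:00-14:00, 16:00-17:00.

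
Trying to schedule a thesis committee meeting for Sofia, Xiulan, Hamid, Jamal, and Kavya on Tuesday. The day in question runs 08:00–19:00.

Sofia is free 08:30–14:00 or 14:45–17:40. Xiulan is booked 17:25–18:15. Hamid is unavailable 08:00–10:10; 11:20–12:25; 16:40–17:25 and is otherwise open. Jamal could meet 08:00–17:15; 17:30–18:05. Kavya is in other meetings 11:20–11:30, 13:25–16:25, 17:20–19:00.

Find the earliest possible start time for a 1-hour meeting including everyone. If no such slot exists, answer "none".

10:10

Sofia free: 08:30-14:00, 14:45-17:40.
Xiulan free: 08:00-17:25, 18:15-19:00 (invert busy blocks within the working day).
Hamid free: 10:10-11:20, 12:25-16:40, 17:25-19:00 (invert busy blocks within the working day).
Jamal free: 08:00-17:15, 17:30-18:05.
Kavya free: 08:00-11:20, 11:30-13:25, 16:25-17:20 (invert busy blocks within the working day).
Sofia ∩ Xiulan: 08:30-14:00, 14:45-17:25.
Sofia ∩ Xiulan ∩ Hamid: 10:10-11:20, 12:25-14:00, 14:45-16:40.
Sofia ∩ Xiulan ∩ Hamid ∩ Jamal: 10:10-11:20, 12:25-14:00, 14:45-16:40.
Sofia ∩ Xiulan ∩ Hamid ∩ Jamal ∩ Kavya: 10:10-11:20, 12:25-13:25, 16:25-16:40.
The first common window of at least 60 minutes is 10:10-11:20, so the earliest start is 10:10.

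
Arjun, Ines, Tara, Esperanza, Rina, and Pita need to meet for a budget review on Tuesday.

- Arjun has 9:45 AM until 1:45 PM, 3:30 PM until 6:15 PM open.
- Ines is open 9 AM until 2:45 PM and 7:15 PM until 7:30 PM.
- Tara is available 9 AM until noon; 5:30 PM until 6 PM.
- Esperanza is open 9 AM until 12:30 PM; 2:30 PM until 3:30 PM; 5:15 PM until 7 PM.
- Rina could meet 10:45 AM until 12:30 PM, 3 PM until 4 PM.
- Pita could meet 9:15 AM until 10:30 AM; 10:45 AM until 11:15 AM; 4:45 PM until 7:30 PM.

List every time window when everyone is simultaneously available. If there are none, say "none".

10:45-11:15

Arjun ∩ Ines: 09:45-13:45.
Arjun ∩ Ines ∩ Tara: 09:45-12:00.
Arjun ∩ Ines ∩ Tara ∩ Esperanza: 09:45-12:00.
Arjun ∩ Ines ∩ Tara ∩ Esperanza ∩ Rina: 10:45-12:00.
Arjun ∩ Ines ∩ Tara ∩ Esperanza ∩ Rina ∩ Pita: 10:45-11:15.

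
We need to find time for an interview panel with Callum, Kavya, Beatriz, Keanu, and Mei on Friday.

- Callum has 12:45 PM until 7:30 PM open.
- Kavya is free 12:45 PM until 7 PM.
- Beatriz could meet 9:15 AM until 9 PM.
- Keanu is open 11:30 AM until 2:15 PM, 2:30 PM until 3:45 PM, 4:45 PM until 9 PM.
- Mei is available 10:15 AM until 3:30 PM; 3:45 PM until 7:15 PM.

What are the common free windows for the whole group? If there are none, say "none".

Callum ∩ Kavya: 12:45-19:00.
Callum ∩ Kavya ∩ Beatriz: 12:45-19:00.
Callum ∩ Kavya ∩ Beatriz ∩ Keanu: 12:45-14:15, 14:30-15:45, 16:45-19:00.
Callum ∩ Kavya ∩ Beatriz ∩ Keanu ∩ Mei: 12:45-14:15, 14:30-15:30, 16:45-19:00.

12:45-14:15, 14:30-15:30, 16:45-19:00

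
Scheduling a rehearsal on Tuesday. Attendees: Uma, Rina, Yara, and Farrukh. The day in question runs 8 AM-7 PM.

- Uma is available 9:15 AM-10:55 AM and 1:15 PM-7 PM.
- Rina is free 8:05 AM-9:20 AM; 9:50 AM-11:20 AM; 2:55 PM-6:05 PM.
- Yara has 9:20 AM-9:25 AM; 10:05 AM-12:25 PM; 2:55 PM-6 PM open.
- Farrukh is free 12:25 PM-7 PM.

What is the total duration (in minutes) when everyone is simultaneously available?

185

Uma ∩ Rina: 09:15-09:20, 09:50-10:55, 14:55-18:05.
Uma ∩ Rina ∩ Yara: 10:05-10:55, 14:55-18:00.
Uma ∩ Rina ∩ Yara ∩ Farrukh: 14:55-18:00.
That's a single block of 185 minutes.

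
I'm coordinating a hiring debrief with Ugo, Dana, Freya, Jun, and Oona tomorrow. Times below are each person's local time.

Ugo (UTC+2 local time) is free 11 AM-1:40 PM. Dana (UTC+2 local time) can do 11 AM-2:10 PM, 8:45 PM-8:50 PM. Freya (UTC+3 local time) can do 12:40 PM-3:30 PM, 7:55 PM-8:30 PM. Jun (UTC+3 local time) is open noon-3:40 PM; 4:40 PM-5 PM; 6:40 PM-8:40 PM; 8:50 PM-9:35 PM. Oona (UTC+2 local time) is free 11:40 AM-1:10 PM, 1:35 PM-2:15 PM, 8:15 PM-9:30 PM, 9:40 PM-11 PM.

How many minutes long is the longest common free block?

90

Ugo in UTC: 09:00-11:40 (subtract 2h to convert from UTC+2).
Dana in UTC: 09:00-12:10, 18:45-18:50 (subtract 2h to convert from UTC+2).
Freya in UTC: 09:40-12:30, 16:55-17:30 (subtract 3h to convert from UTC+3).
Jun in UTC: 09:00-12:40, 13:40-14:00, 15:40-17:40, 17:50-18:35 (subtract 3h to convert from UTC+3).
Oona in UTC: 09:40-11:10, 11:35-12:15, 18:15-19:30, 19:40-21:00 (subtract 2h to convert from UTC+2).
Ugo ∩ Dana: 09:00-11:40.
Ugo ∩ Dana ∩ Freya: 09:40-11:40.
Ugo ∩ Dana ∩ Freya ∩ Jun: 09:40-11:40.
Ugo ∩ Dana ∩ Freya ∩ Jun ∩ Oona: 09:40-11:10, 11:35-11:40.
The longest is 09:40-11:10 at 90 minutes.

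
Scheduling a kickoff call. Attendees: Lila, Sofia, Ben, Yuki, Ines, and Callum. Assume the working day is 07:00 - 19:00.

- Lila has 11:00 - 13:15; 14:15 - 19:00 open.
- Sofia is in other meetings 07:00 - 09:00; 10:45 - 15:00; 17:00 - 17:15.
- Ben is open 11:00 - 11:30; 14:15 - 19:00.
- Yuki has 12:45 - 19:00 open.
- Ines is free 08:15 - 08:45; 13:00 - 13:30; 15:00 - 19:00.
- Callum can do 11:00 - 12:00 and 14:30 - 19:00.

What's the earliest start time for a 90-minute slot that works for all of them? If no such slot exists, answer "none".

15:00

Lila free: 11:00-13:15, 14:15-19:00.
Sofia free: 09:00-10:45, 15:00-17:00, 17:15-19:00 (invert busy blocks within the working day).
Ben free: 11:00-11:30, 14:15-19:00.
Yuki free: 12:45-19:00.
Ines free: 08:15-08:45, 13:00-13:30, 15:00-19:00.
Callum free: 11:00-12:00, 14:30-19:00.
Lila ∩ Sofia: 15:00-17:00, 17:15-19:00.
Lila ∩ Sofia ∩ Ben: 15:00-17:00, 17:15-19:00.
Lila ∩ Sofia ∩ Ben ∩ Yuki: 15:00-17:00, 17:15-19:00.
Lila ∩ Sofia ∩ Ben ∩ Yuki ∩ Ines: 15:00-17:00, 17:15-19:00.
Lila ∩ Sofia ∩ Ben ∩ Yuki ∩ Ines ∩ Callum: 15:00-17:00, 17:15-19:00.
So the common availability across everyone is 15:00-17:00, 17:15-19:00.
The first common window of at least 90 minutes is 15:00-17:00, so the earliest start is 15:00.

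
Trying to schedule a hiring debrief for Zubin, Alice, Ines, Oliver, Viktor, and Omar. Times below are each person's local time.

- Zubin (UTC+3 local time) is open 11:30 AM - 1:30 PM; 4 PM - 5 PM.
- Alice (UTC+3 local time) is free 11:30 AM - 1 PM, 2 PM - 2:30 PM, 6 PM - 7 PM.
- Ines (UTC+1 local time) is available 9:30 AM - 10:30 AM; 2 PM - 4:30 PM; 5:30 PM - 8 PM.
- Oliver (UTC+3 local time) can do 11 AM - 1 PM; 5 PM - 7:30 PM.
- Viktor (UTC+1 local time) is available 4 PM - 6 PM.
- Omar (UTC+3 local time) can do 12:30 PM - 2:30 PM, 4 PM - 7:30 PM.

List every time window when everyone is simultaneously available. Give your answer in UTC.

none

Zubin in UTC: 08:30-10:30, 13:00-14:00 (subtract 3h to convert from UTC+3).
Alice in UTC: 08:30-10:00, 11:00-11:30, 15:00-16:00 (subtract 3h to convert from UTC+3).
Ines in UTC: 08:30-09:30, 13:00-15:30, 16:30-19:00 (subtract 1h to convert from UTC+1).
Oliver in UTC: 08:00-10:00, 14:00-16:30 (subtract 3h to convert from UTC+3).
Viktor in UTC: 15:00-17:00 (subtract 1h to convert from UTC+1).
Omar in UTC: 09:30-11:30, 13:00-16:30 (subtract 3h to convert from UTC+3).
Zubin ∩ Alice: 08:30-10:00.
Zubin ∩ Alice ∩ Ines: 08:30-09:30.
Zubin ∩ Alice ∩ Ines ∩ Oliver: 08:30-09:30.
Zubin ∩ Alice ∩ Ines ∩ Oliver ∩ Viktor: ∅.
Zubin ∩ Alice ∩ Ines ∩ Oliver ∩ Viktor ∩ Omar: ∅.
There is no time when everyone is free.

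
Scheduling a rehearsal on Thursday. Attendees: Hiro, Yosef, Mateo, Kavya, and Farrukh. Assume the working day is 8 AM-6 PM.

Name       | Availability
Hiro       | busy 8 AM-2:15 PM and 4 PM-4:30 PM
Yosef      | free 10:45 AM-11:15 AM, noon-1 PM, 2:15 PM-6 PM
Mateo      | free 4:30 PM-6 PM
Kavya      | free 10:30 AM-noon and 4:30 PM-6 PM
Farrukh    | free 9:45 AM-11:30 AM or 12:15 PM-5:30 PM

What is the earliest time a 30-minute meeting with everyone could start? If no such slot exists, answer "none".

16:30

Hiro free: 14:15-16:00, 16:30-18:00 (invert busy blocks within the working day).
Yosef free: 10:45-11:15, 12:00-13:00, 14:15-18:00.
Mateo free: 16:30-18:00.
Kavya free: 10:30-12:00, 16:30-18:00.
Farrukh free: 09:45-11:30, 12:15-17:30.
Hiro ∩ Yosef: 14:15-16:00, 16:30-18:00.
Hiro ∩ Yosef ∩ Mateo: 16:30-18:00.
Hiro ∩ Yosef ∩ Mateo ∩ Kavya: 16:30-18:00.
Hiro ∩ Yosef ∩ Mateo ∩ Kavya ∩ Farrukh: 16:30-17:30.
So the common availability across everyone is 16:30-17:30.
The first common window of at least 30 minutes is 16:30-17:30, so the earliest start is 16:30.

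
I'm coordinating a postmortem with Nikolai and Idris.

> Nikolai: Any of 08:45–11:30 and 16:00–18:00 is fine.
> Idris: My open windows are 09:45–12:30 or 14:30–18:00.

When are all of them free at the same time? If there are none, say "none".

09:45-11:30, 16:00-18:00

Nikolai ∩ Idris: 09:45-11:30, 16:00-18:00.
Those are the intersection windows.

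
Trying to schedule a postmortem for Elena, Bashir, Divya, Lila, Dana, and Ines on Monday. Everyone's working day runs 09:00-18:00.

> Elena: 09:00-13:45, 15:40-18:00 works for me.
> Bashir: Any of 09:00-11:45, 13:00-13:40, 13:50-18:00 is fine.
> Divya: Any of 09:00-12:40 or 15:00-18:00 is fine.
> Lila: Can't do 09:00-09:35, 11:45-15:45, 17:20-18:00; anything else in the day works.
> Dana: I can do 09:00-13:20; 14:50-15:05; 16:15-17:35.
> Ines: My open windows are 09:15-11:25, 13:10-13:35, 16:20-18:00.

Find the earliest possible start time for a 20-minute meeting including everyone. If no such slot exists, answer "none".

Elena free: 09:00-13:45, 15:40-18:00.
Bashir free: 09:00-11:45, 13:00-13:40, 13:50-18:00.
Divya free: 09:00-12:40, 15:00-18:00.
Lila free: 09:35-11:45, 15:45-17:20 (invert busy blocks within the working day).
Dana free: 09:00-13:20, 14:50-15:05, 16:15-17:35.
Ines free: 09:15-11:25, 13:10-13:35, 16:20-18:00.
Elena ∩ Bashir: 09:00-11:45, 13:00-13:40, 15:40-18:00.
Elena ∩ Bashir ∩ Divya: 09:00-11:45, 15:40-18:00.
Elena ∩ Bashir ∩ Divya ∩ Lila: 09:35-11:45, 15:45-17:20.
Elena ∩ Bashir ∩ Divya ∩ Lila ∩ Dana: 09:35-11:45, 16:15-17:20.
Elena ∩ Bashir ∩ Divya ∩ Lila ∩ Dana ∩ Ines: 09:35-11:25, 16:20-17:20.
So the common availability across everyone is 09:35-11:25, 16:20-17:20.
The first common window of at least 20 minutes is 09:35-11:25, so the earliest start is 09:35.

09:35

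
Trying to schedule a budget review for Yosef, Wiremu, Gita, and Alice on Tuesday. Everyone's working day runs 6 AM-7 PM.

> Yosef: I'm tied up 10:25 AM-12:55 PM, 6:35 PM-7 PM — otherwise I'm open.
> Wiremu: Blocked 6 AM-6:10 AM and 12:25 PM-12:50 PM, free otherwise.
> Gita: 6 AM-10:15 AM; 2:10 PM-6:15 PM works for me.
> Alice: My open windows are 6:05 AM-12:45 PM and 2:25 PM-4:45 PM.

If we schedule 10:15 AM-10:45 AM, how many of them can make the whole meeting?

2

Yosef free: 06:00-10:25, 12:55-18:35 (invert busy blocks within the working day).
Wiremu free: 06:10-12:25, 12:50-19:00 (invert busy blocks within the working day).
Gita free: 06:00-10:15, 14:10-18:15.
Alice free: 06:05-12:45, 14:25-16:45.
Wiremu and Alice can make the full 10:15-10:45 slot — that's 2.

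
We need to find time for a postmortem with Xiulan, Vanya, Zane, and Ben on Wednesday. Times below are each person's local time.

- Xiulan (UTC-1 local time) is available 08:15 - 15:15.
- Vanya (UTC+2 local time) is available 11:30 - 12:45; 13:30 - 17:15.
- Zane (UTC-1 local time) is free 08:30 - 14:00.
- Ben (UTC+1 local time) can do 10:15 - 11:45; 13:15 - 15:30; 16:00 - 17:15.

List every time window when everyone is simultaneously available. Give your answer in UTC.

Xiulan in UTC: 09:15-16:15 (add 1h to convert from UTC-1).
Vanya in UTC: 09:30-10:45, 11:30-15:15 (subtract 2h to convert from UTC+2).
Zane in UTC: 09:30-15:00 (add 1h to convert from UTC-1).
Ben in UTC: 09:15-10:45, 12:15-14:30, 15:00-16:15 (subtract 1h to convert from UTC+1).
Xiulan ∩ Vanya: 09:30-10:45, 11:30-15:15.
Xiulan ∩ Vanya ∩ Zane: 09:30-10:45, 11:30-15:00.
Xiulan ∩ Vanya ∩ Zane ∩ Ben: 09:30-10:45, 12:15-14:30.

09:30-10:45, 12:15-14:30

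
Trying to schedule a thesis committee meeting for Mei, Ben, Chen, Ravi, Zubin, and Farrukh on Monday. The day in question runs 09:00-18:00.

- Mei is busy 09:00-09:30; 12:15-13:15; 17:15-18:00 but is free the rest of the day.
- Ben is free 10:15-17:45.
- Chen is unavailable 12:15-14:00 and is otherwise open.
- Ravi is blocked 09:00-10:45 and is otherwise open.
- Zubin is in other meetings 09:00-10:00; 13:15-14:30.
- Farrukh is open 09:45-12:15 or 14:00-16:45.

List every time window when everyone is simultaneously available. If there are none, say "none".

10:45-12:15, 14:30-16:45

Mei free: 09:30-12:15, 13:15-17:15 (invert busy blocks within the working day).
Ben free: 10:15-17:45.
Chen free: 09:00-12:15, 14:00-18:00 (invert busy blocks within the working day).
Ravi free: 10:45-18:00 (invert busy blocks within the working day).
Zubin free: 10:00-13:15, 14:30-18:00 (invert busy blocks within the working day).
Farrukh free: 09:45-12:15, 14:00-16:45.
Mei ∩ Ben: 10:15-12:15, 13:15-17:15.
Mei ∩ Ben ∩ Chen: 10:15-12:15, 14:00-17:15.
Mei ∩ Ben ∩ Chen ∩ Ravi: 10:45-12:15, 14:00-17:15.
Mei ∩ Ben ∩ Chen ∩ Ravi ∩ Zubin: 10:45-12:15, 14:30-17:15.
Mei ∩ Ben ∩ Chen ∩ Ravi ∩ Zubin ∩ Farrukh: 10:45-12:15, 14:30-16:45.
Those are the intersection windows.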